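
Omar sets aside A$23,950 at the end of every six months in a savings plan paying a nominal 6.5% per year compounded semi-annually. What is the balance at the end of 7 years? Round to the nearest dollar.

i = 0.065/2 = 0.0325 per half-year; n = 7·2 = 14.
FV = PMT · [(1+i)^n − 1] / i = 23950 · 17.378684 = 416,219.4832

A$416,219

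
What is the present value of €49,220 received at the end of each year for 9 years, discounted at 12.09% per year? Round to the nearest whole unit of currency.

PV = 49220 × [1 − (1+0.1209)^(−9)] / 0.1209 = 49220 × 5.310070 = 261,361.6648

€261,362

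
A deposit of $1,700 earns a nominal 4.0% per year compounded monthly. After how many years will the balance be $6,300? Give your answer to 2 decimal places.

32.80 years

Periodic rate i = 0.04/12 = 0.00333333.
n = ln(6300/1700) / ln(1+0.00333333) = ln(3.70588) / 0.003328 = 393.6310 months
= 393.6310/12 years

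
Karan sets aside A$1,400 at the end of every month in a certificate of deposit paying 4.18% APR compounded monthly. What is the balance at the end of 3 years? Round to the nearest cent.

A$53,597.15

i = 0.0418/12 = 0.00348333 per month; n = 3·12 = 36.
FV = PMT · [(1+i)^n − 1] / i = 1400 · 38.283680 = 53,597.1522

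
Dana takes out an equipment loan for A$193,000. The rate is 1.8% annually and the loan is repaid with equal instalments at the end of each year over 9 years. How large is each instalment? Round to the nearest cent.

A$23,420.33

PMT = 193000 / ( [1 − (1+0.018)^(−9)] / 0.018 ) = 193000 / 8.240703 = 23,420.3325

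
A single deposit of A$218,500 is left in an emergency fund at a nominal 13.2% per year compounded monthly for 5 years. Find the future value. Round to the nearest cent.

Periodic rate i = 0.132/12 = 0.011; n = 5 × 12 = 60 periods.
FV = PV·(1+i)^n = 218,500 × 1.927833 = 421,231.4381

A$421,231.44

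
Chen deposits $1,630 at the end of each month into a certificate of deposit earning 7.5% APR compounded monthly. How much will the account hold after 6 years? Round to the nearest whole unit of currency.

Periodic rate i = 0.075/12 = 0.00625; n = 6 × 12 = 72 periods.
FV = 1630 × [(1+0.00625)^72 − 1] / 0.00625 = 1630 × 90.578789 = 147,643.4258

$147,643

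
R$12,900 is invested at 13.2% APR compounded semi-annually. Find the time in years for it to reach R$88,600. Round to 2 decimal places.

15.07 years

Periodic rate i = 0.132/2 = 0.066.
(1+i)^n = 88600/12900 = 6.86822, so n = ln 6.86822 / ln 1.066 = 30.1487 half-years
= 30.1487/2 years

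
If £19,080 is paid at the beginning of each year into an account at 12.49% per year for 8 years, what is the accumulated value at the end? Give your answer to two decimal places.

£268,754.43

Accumulation factor s(8|0.1249) × (1+i) = 14.085662; FV = 19080 × 14.085662 = 268,754.4324
(Beginning-of-period payments → annuity-due factor ×(1+i).)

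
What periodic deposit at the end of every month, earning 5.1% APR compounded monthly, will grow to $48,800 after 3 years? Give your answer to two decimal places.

i = 0.051/12 = 0.00425 per month; n = 3·12 = 36.
FV-annuity factor = 38.811114; PMT = 48800 / 38.811114 = 1,257.3718

$1,257.37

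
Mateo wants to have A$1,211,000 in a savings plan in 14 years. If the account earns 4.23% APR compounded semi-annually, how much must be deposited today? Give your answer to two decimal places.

A$673,964.43

i = 0.0423/2 = 0.02115 per half-year; n = 14·2 = 28.
PV = 1,211,000 / (1 + 0.02115)^28 = 1,211,000 / 1.796831 = 673,964.4296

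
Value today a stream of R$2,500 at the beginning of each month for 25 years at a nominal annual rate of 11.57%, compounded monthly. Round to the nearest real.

R$247,076

i = 0.1157/12 = 0.00964167 per month; n = 25·12 = 300.
Annuity factor a(300|0.00964167) × (1+i) = 98.830300; PV = 2500 × 98.830300 = 247,075.7496
(annuity-due: payments at period start, so ×(1+i).)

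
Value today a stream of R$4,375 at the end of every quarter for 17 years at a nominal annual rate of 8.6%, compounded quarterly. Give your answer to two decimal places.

With 4 periods per year: i = 0.0215, n = 68.
PV = PMT · [1 − (1+i)^(−n)] / i = 4375 · 35.563186 = 155,588.9392

R$155,588.94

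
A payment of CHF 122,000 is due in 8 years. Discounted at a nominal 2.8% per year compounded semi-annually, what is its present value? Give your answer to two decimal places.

With 2 periods per year: i = 0.014, n = 16.
PV = FV·(1+i)^(−n) = 122,000 × 0.800558 = 97,668.0576

CHF 97,668.06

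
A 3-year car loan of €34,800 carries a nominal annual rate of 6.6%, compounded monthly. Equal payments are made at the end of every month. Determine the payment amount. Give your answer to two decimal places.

€1,068.17

With 12 periods per year: i = 0.0055, n = 36.
PMT = 34800 / ( [1 − (1+0.0055)^(−36)] / 0.0055 ) = 34800 / 32.579085 = 1,068.1700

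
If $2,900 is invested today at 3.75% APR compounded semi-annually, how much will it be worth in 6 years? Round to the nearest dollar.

With 2 periods per year: i = 0.01875, n = 12.
FV = PV·(1+i)^n = 2,900 × 1.249716 = 3,624.1775

$3,624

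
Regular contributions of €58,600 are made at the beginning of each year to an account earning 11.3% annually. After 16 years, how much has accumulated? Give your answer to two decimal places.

€2,623,456.94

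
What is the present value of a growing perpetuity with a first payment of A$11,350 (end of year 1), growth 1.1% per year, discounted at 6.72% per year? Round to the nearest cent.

A$201,957.30

PV = PMT / (i − g) = 11350 / (0.0672 − 0.011) = 11350 / 0.056200 = 201,957.2954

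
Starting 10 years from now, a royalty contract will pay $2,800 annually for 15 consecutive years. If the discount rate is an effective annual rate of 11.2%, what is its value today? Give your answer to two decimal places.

$7,659.80

Value one period before first payment (t=9): 2800 × [1 − (1+0.112)^(−15)] / 0.112 = 2800 × 7.112177 = 19,914.0955
Discount back 9 years: 19,914.0955 × (1+0.112)^(−9) = 19,914.0955 × 0.384642 = 7,659.8012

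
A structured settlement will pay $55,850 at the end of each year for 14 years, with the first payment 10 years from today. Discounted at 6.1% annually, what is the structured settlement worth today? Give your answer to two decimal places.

$302,794.87

PV at t=9 (ordinary 14-year annuity): 55850 × a(14|0.061) = 55850 × 9.237699 = 515,925.4724
Discount back 9 years: 515,925.4724 × (1+0.061)^(−9) = 515,925.4724 × 0.586897 = 302,794.8717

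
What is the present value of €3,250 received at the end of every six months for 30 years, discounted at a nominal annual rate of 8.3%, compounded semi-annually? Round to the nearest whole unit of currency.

€71,485

Periodic rate i = 0.083/2 = 0.0415; n = 30 × 2 = 60 periods.
PV = PMT · [1 − (1+i)^(−n)] / i = 3250 · 21.995534 = 71,485.4842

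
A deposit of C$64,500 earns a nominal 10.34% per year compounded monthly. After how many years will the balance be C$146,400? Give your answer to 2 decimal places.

7.96 years

Periodic rate i = 0.1034/12 = 0.00861667.
(1+i)^n = 146400/64500 = 2.26977, so n = ln 2.26977 / ln 1.00862 = 95.5362 months
= 95.5362/12 years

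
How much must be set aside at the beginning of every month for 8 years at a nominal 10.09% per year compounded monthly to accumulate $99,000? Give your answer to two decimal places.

With 12 periods per year: i = 0.00840833, n = 96.
FV-annuity factor × (1+i) = 148.001634; PMT = 99000 / 148.001634 = 668.9115

$668.91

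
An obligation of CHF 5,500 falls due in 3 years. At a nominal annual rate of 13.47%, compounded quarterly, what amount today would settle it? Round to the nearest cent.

With 4 periods per year: i = 0.033675, n = 12.
PV = 5,500 / (1 + 0.033675)^12 = 5,500 / 1.488018 = 3,696.1921

CHF 3,696.19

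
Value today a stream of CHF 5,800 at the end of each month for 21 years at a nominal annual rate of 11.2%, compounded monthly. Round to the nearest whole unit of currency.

With 12 periods per year: i = 0.00933333, n = 252.
PV = 5800 × [1 − (1+0.00933333)^(−252)] / 0.00933333 = 5800 × 96.833301 = 561,633.1463

CHF 561,633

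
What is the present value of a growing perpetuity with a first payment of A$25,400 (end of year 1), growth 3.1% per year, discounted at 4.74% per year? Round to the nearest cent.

A$1,548,780.49

PV = D₁/(r − g) = 25400/(0.0474 − 0.031) = 1,548,780.4878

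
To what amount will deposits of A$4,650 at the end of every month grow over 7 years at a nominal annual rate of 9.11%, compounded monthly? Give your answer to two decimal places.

A$543,650.30

With 12 periods per year: i = 0.00759167, n = 84.
FV = PMT · [(1+i)^n − 1] / i = 4650 · 116.914042 = 543,650.2963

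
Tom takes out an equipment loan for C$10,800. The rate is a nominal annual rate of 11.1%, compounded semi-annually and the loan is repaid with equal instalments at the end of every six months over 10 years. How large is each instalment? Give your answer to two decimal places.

C$907.49

i = 0.111/2 = 0.0555 per half-year; n = 10·2 = 20.
PMT = 10800 / ( [1 − (1+0.0555)^(−20)] / 0.0555 ) = 10800 / 11.900965 = 907.4895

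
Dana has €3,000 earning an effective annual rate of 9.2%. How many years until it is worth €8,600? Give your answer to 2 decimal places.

n = ln(8600/3000) / ln(1+0.092) = ln(2.86667) / 0.088011 = 11.9661 years

11.97 years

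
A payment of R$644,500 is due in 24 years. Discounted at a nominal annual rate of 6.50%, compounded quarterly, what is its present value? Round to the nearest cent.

R$137,141.63

With 4 periods per year: i = 0.01625, n = 96.
PV = FV·(1+i)^(−n) = 644,500 × 0.212788 = 137,141.6265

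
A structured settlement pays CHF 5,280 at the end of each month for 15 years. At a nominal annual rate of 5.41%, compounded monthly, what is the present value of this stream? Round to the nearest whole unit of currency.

CHF 649,994

i = 0.0541/12 = 0.00450833 per month; n = 15·12 = 180.
PV = 5280 × [1 − (1+0.00450833)^(−180)] / 0.00450833 = 5280 × 123.104889 = 649,993.8153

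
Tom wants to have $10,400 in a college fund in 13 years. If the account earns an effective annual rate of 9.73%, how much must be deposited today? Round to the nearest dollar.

$3,110

Discount factor = (1+0.0973)^(−13) = 0.299068; PV = 10,400 × 0.299068 = 3,110.3081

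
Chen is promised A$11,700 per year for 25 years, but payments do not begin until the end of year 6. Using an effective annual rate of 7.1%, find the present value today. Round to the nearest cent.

A$95,895.02

PV at t=5 (ordinary 25-year annuity): 11700 × a(25|0.071) = 11700 × 11.549350 = 135,127.3941
Discount back 5 years: 135,127.3941 × (1+0.071)^(−5) = 135,127.3941 × 0.709664 = 95,895.0185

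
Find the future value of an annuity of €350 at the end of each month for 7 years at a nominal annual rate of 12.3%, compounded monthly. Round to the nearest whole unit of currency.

Periodic rate i = 0.123/12 = 0.01025; n = 7 × 12 = 84 periods.
FV = PMT · [(1+i)^n − 1] / i = 350 · 132.212715 = 46,274.4503

€46,274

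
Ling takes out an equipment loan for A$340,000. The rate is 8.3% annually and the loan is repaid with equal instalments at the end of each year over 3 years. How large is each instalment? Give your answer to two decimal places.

A$132,646.16

Annuity-PV factor = 2.563210; PMT = 340000 / 2.563210 = 132,646.1644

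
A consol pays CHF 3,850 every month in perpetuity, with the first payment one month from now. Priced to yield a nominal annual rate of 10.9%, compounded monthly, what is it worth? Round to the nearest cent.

CHF 423,853.21

Periodic rate i = 0.109/12 = 0.00908333.
PV = C/r = 3850/0.00908333 = 423,853.2110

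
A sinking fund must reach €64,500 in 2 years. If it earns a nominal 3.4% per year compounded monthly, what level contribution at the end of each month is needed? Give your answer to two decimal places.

Periodic rate i = 0.034/12 = 0.00283333; n = 2 × 12 = 24 periods.
FV-annuity factor = 24.798493; PMT = 64500 / 24.798493 = 2,600.9645

€2,600.96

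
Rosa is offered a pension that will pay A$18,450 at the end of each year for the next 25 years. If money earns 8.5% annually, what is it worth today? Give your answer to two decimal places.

PV = 18450 × [1 − (1+0.085)^(−25)] / 0.085 = 18450 × 10.234191 = 188,820.8199

A$188,820.82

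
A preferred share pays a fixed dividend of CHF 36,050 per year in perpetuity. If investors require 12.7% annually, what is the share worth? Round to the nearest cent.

CHF 283,858.27

PV = C/r = 36050/0.127 = 283,858.2677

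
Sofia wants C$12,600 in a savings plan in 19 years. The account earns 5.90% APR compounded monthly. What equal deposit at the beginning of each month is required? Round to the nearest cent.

C$29.93

Periodic rate i = 0.059/12 = 0.00491667; n = 19 × 12 = 228 periods.
PMT = 12600 / ( [(1+0.00491667)^228 − 1] / 0.00491667 × (1+i) ) = 12600 / 420.941922 = 29.9329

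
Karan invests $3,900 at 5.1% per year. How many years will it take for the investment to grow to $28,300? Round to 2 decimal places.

39.84 years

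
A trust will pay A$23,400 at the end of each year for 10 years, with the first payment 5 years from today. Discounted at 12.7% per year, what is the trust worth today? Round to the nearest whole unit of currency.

A$79,661

PV at t=4 (ordinary 10-year annuity): 23400 × a(10|0.127) = 23400 × 5.491931 = 128,511.1969
PV₀ = 128,511.1969 / (1+0.127)^4 = 128,511.1969 / 1.613228 = 79,660.9175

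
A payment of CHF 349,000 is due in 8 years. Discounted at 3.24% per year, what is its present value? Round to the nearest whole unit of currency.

CHF 270,422

Discount factor = (1+0.0324)^(−8) = 0.774847; PV = 349,000 × 0.774847 = 270,421.6510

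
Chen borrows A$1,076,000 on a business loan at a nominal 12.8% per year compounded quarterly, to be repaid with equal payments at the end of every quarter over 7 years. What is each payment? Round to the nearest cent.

A$58,754.63

Periodic rate i = 0.128/4 = 0.032; n = 7 × 4 = 28 periods.
PMT = 1.076e+06 / ( [1 − (1+0.032)^(−28)] / 0.032 ) = 1.076e+06 / 18.313449 = 58,754.6337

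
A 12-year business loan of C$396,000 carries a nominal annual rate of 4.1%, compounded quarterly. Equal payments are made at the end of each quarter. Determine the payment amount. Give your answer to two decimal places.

C$10,486.62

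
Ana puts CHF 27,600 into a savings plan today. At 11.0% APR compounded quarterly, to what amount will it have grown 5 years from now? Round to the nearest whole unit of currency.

CHF 47,484

Periodic rate i = 0.11/4 = 0.0275; n = 5 × 4 = 20 periods.
FV = PV·(1+i)^n = 27,600 × 1.720428 = 47,483.8247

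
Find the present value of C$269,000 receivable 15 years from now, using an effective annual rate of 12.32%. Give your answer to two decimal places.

PV = 269,000 / (1 + 0.1232)^15 = 269,000 / 5.712897 = 47,086.4402

C$47,086.44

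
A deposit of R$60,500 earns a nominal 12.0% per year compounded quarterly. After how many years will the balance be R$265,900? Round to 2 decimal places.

Periodic rate i = 0.12/4 = 0.03.
n = ln(265900/60500) / ln(1+0.03) = ln(4.39504) / 0.029559 = 50.0858 quarters
= 50.0858/4 years

12.52 years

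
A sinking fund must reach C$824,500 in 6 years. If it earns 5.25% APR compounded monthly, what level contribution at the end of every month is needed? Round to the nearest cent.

Periodic rate i = 0.0525/12 = 0.004375; n = 6 × 12 = 72 periods.
FV-annuity factor = 84.415585; PMT = 824500 / 84.415585 = 9,767.1538

C$9,767.15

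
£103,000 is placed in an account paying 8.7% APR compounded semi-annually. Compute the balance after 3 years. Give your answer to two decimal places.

Periodic rate i = 0.087/2 = 0.0435; n = 3 × 2 = 6 periods.
FV = PV·(1+i)^n = 103,000 × 1.291085 = 132,981.7198

£132,981.72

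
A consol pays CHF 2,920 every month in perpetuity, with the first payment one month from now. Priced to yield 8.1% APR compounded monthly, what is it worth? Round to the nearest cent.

Periodic rate i = 0.081/12 = 0.00675.
PV = C/r = 2920/0.00675 = 432,592.5926

CHF 432,592.59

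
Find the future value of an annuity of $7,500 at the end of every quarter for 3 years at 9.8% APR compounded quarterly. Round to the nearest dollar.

Periodic rate i = 0.098/4 = 0.0245; n = 3 × 4 = 12 periods.
FV = PMT · [(1+i)^n − 1] / i = 7500 · 13.756628 = 103,174.7116

$103,175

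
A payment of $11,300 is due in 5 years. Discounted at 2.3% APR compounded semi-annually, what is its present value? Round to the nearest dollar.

i = 0.023/2 = 0.0115 per half-year; n = 5·2 = 10.
Discount factor = (1+0.0115)^(−10) = 0.891951; PV = 11,300 × 0.891951 = 10,079.0494

$10,079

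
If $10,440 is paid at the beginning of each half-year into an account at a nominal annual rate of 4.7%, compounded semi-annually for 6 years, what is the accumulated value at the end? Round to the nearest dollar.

i = 0.047/2 = 0.0235 per half-year; n = 6·2 = 12.
Accumulation factor s(12|0.0235) × (1+i) = 14.000628; FV = 10440 × 14.000628 = 146,166.5541
(annuity-due: payments at period start, so ×(1+i).)

$146,167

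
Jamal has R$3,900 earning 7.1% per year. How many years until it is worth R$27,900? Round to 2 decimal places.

(1+i)^n = 27900/3900 = 7.15385, so n = ln 7.15385 / ln 1.071 = 28.6860 years

28.69 years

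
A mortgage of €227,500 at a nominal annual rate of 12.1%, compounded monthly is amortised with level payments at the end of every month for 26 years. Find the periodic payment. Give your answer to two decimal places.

With 12 periods per year: i = 0.0100833, n = 312.
PMT = 227500 / ( [1 − (1+0.0100833)^(−312)] / 0.0100833 ) = 227500 / 94.838965 = 2,398.8031

€2,398.80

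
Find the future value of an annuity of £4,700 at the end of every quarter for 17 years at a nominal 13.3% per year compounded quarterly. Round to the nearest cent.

£1,165,642.91

i = 0.133/4 = 0.03325 per quarter; n = 17·4 = 68.
FV = PMT · [(1+i)^n − 1] / i = 4700 · 248.009131 = 1,165,642.9136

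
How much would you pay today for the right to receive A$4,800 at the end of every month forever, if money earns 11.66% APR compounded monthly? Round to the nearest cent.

Periodic rate i = 0.1166/12 = 0.00971667.
PV = PMT / i = 4800 / 0.00971667 = 493,996.5695

A$493,996.57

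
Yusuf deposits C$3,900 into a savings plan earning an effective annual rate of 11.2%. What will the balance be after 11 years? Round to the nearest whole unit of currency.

C$12,538

FV = PV·(1+i)^n = 3,900 × 3.214790 = 12,537.6825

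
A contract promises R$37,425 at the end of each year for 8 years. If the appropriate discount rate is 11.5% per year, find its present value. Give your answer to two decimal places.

R$189,207.21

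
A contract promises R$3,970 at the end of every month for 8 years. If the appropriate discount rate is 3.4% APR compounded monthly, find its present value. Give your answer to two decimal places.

With 12 periods per year: i = 0.00283333, n = 96.
Annuity factor a(96|0.00283333) = 83.948000; PV = 3970 × 83.948000 = 333,273.5619

R$333,273.56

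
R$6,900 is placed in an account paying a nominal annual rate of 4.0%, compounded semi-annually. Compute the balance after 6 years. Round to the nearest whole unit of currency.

R$8,751

Periodic rate i = 0.04/2 = 0.02; n = 6 × 2 = 12 periods.
FV = PV·(1+i)^n = 6,900 × 1.268242 = 8,750.8684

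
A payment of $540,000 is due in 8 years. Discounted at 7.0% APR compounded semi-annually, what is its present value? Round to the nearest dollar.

$311,421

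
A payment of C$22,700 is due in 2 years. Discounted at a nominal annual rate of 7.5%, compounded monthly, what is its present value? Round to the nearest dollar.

C$19,547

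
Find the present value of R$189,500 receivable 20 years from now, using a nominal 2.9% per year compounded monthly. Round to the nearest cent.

R$106,175.01

Periodic rate i = 0.029/12 = 0.00241667; n = 20 × 12 = 240 periods.
PV = 189,500 / (1 + 0.00241667)^240 = 189,500 / 1.784789 = 106,175.0058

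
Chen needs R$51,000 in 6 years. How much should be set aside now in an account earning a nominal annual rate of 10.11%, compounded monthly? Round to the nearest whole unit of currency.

R$27,876

Periodic rate i = 0.1011/12 = 0.008425; n = 6 × 12 = 72 periods.
Discount factor = (1+0.008425)^(−72) = 0.546589; PV = 51,000 × 0.546589 = 27,876.0159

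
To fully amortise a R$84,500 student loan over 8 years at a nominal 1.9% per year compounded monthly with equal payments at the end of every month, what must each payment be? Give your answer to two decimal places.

R$949.49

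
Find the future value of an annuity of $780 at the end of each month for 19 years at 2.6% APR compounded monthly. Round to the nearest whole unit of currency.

i = 0.026/12 = 0.00216667 per month; n = 19·12 = 228.
FV = 780 × [(1+0.00216667)^228 − 1] / 0.00216667 = 780 × 294.453691 = 229,673.8790

$229,674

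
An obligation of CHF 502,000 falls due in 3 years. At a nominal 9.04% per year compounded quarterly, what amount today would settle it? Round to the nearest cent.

CHF 383,914.27

With 4 periods per year: i = 0.0226, n = 12.
PV = FV·(1+i)^(−n) = 502,000 × 0.764769 = 383,914.2713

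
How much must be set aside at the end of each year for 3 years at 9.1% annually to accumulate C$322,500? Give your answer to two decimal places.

C$98,284.79

FV-annuity factor = 3.281281; PMT = 322500 / 3.281281 = 98,284.7857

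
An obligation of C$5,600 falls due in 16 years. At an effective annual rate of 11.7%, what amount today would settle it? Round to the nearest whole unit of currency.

C$954

PV = 5,600 / (1 + 0.117)^16 = 5,600 / 5.872875 = 953.5364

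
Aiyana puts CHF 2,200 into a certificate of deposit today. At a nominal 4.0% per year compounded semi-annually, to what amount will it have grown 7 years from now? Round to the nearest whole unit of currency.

CHF 2,903

Periodic rate i = 0.04/2 = 0.02; n = 7 × 2 = 14 periods.
FV = PV·(1+i)^n = 2,200 × 1.319479 = 2,902.8533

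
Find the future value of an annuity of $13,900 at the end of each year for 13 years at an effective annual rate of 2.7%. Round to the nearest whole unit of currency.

FV = PMT · [(1+i)^n − 1] / i = 13900 · 15.329277 = 213,076.9449

$213,077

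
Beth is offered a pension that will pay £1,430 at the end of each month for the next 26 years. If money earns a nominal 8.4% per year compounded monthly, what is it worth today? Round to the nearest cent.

i = 0.084/12 = 0.007 per month; n = 26·12 = 312.
Annuity factor a(312|0.007) = 126.649974; PV = 1430 × 126.649974 = 181,109.4633

£181,109.46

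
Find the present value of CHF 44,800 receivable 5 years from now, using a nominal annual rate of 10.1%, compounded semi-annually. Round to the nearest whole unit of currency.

CHF 27,373

With 2 periods per year: i = 0.0505, n = 10.
PV = 44,800 / (1 + 0.0505)^10 = 44,800 / 1.636668 = 27,372.6880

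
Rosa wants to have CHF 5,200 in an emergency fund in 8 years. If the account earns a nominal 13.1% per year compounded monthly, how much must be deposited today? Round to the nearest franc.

With 12 periods per year: i = 0.0109167, n = 96.
PV = 5,200 / (1 + 0.0109167)^96 = 5,200 / 2.835791 = 1,833.7035

CHF 1,834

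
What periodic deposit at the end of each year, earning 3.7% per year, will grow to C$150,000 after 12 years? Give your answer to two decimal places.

C$10,155.86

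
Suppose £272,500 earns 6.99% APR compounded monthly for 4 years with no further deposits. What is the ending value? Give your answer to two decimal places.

With 12 periods per year: i = 0.005825, n = 48.
FV = PV·(1+i)^n = 272,500 × 1.321528 = 360,116.4415

£360,116.44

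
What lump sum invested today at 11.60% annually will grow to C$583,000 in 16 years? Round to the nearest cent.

C$100,702.78

Discount factor = (1+0.116)^(−16) = 0.172732; PV = 583,000 × 0.172732 = 100,702.7757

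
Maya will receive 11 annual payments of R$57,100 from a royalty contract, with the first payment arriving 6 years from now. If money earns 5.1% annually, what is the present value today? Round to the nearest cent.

R$367,924.14

Value one period before first payment (t=5): 57100 × [1 − (1+0.051)^(−11)] / 0.051 = 57100 × 8.262962 = 471,815.1339
Discount back 5 years: 471,815.1339 × (1+0.051)^(−5) = 471,815.1339 × 0.779806 = 367,924.1430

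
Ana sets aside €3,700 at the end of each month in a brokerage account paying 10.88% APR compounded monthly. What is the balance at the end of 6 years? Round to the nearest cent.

€373,510.76

With 12 periods per year: i = 0.00906667, n = 72.
FV = 3700 × [(1+0.00906667)^72 − 1] / 0.00906667 = 3700 × 100.948855 = 373,510.7644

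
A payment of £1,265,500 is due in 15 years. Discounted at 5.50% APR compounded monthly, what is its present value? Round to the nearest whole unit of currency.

£555,633

With 12 periods per year: i = 0.00458333, n = 180.
Discount factor = (1+0.00458333)^(−180) = 0.439062; PV = 1,265,500 × 0.439062 = 555,632.6908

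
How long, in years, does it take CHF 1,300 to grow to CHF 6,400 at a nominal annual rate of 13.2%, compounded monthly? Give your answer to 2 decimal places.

12.14 years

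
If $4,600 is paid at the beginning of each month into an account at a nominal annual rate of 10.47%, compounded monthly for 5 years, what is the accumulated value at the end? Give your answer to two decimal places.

$363,816.82

Periodic rate i = 0.1047/12 = 0.008725; n = 5 × 12 = 60 periods.
FV = PMT · [(1+i)^n − 1] / i × (1+i) = 4600 · 79.090613 = 363,816.8205
(annuity-due: payments at period start, so ×(1+i).)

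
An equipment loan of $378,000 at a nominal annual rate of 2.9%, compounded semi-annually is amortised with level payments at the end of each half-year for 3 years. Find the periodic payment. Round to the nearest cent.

With 2 periods per year: i = 0.0145, n = 6.
Annuity-PV factor = 5.706901; PMT = 378000 / 5.706901 = 66,235.6011

$66,235.60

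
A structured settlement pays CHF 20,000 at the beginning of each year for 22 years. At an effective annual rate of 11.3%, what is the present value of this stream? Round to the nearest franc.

PV = PMT · [1 − (1+i)^(−n)] / i × (1+i) = 20000 · 8.915178 = 178,303.5689
(annuity-due: payments at period start, so ×(1+i).)

CHF 178,304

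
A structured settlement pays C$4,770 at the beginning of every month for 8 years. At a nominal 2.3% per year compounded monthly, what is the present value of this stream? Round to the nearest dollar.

With 12 periods per year: i = 0.00191667, n = 96.
Annuity factor a(96|0.00191667) × (1+i) = 87.777138; PV = 4770 × 87.777138 = 418,696.9486
(annuity-due: payments at period start, so ×(1+i).)

C$418,697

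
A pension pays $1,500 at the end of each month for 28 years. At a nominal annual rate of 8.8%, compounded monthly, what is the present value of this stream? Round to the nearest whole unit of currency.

$186,983

Periodic rate i = 0.088/12 = 0.00733333; n = 28 × 12 = 336 periods.
PV = 1500 × [1 − (1+0.00733333)^(−336)] / 0.00733333 = 1500 × 124.655127 = 186,982.6909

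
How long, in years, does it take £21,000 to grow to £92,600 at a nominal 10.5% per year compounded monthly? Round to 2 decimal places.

Periodic rate i = 0.105/12 = 0.00875.
(1+i)^n = 92600/21000 = 4.40952, so n = ln 4.40952 / ln 1.00875 = 170.3141 months
= 170.3141/12 years

14.19 years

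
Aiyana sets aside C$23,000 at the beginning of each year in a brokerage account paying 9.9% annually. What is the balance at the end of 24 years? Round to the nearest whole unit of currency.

FV = PMT · [(1+i)^n − 1] / i × (1+i) = 23000 · 95.880104 = 2,205,242.3901
(Beginning-of-period payments → annuity-due factor ×(1+i).)

C$2,205,242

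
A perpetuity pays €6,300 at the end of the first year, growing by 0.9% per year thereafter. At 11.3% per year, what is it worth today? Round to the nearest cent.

€60,576.92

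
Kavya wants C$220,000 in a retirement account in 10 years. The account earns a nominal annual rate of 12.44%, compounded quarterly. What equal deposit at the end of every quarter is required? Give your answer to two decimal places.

C$2,845.70

i = 0.1244/4 = 0.0311 per quarter; n = 10·4 = 40.
PMT = 220000 / ( [(1+0.0311)^40 − 1] / 0.0311 ) = 220000 / 77.309602 = 2,845.7009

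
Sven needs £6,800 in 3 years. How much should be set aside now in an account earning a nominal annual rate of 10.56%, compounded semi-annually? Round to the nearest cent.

£4,993.83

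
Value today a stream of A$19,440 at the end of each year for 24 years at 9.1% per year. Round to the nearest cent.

PV = 19440 × [1 − (1+0.091)^(−24)] / 0.091 = 19440 × 9.630183 = 187,210.7508

A$187,210.75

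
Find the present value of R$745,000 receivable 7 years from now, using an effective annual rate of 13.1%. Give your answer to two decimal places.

Discount factor = (1+0.131)^(−7) = 0.422437; PV = 745,000 × 0.422437 = 314,715.4315

R$314,715.43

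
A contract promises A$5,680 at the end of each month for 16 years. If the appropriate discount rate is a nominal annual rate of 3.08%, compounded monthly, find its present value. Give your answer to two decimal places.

Periodic rate i = 0.0308/12 = 0.00256667; n = 16 × 12 = 192 periods.
Annuity factor a(192|0.00256667) = 151.441847; PV = 5680 × 151.441847 = 860,189.6908

A$860,189.69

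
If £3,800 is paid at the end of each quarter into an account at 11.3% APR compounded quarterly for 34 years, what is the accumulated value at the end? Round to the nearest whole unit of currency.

With 4 periods per year: i = 0.02825, n = 136.
FV = PMT · [(1+i)^n − 1] / i = 3800 · 1529.215801 = 5,811,020.0426

£5,811,020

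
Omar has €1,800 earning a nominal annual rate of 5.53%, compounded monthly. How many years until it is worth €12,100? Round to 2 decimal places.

Periodic rate i = 0.0553/12 = 0.00460833.
(1+i)^n = 12100/1800 = 6.72222, so n = ln 6.72222 / ln 1.00461 = 414.4244 months
= 414.4244/12 years

34.54 years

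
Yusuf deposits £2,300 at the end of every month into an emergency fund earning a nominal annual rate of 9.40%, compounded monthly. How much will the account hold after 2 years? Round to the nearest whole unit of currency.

Periodic rate i = 0.094/12 = 0.00783333; n = 2 × 12 = 24 periods.
Accumulation factor s(24|0.00783333) = 26.291466; FV = 2300 × 26.291466 = 60,470.3729

£60,470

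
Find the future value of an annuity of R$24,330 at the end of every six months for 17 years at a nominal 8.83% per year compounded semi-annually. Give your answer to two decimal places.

Periodic rate i = 0.0883/2 = 0.04415; n = 17 × 2 = 34 periods.
FV = 24330 × [(1+0.04415)^34 − 1] / 0.04415 = 24330 × 75.752787 = 1,843,065.3026

R$1,843,065.30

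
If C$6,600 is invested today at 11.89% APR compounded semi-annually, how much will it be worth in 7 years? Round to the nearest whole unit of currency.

Periodic rate i = 0.1189/2 = 0.05945; n = 7 × 2 = 14 periods.
6,600 × (1+0.05945)^14 = 6,600 × 2.244536 = 14,813.9355

C$14,814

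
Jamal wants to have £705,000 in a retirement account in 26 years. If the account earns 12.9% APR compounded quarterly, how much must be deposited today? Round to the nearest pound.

i = 0.129/4 = 0.03225 per quarter; n = 26·4 = 104.
Discount factor = (1+0.03225)^(−104) = 0.036844; PV = 705,000 × 0.036844 = 25,975.2895

£25,975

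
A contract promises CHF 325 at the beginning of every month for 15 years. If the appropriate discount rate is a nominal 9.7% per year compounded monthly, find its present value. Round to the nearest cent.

CHF 31,015.70

Periodic rate i = 0.097/12 = 0.00808333; n = 15 × 12 = 180 periods.
PV = PMT · [1 − (1+i)^(−n)] / i × (1+i) = 325 · 95.432915 = 31,015.6973
(annuity-due: payments at period start, so ×(1+i).)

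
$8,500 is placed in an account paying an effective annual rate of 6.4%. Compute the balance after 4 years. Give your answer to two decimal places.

$10,893.95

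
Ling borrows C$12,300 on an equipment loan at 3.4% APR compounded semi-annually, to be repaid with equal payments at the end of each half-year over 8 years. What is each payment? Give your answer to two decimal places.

i = 0.034/2 = 0.017 per half-year; n = 8·2 = 16.
Annuity-PV factor = 13.906003; PMT = 12300 / 13.906003 = 884.5101

C$884.51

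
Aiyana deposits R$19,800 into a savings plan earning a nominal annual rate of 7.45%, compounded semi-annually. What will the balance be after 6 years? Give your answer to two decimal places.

R$30,709.06

With 2 periods per year: i = 0.03725, n = 12.
19,800 × (1+0.03725)^12 = 19,800 × 1.550963 = 30,709.0592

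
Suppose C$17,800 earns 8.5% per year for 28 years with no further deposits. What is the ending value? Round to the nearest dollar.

FV = 17,800 × (1 + 0.085)^28 = 174,764.2798

C$174,764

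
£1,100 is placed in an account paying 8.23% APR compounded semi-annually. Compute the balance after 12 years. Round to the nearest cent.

£2,895.42

i = 0.0823/2 = 0.04115 per half-year; n = 12·2 = 24.
1,100 × (1+0.04115)^24 = 1,100 × 2.632202 = 2,895.4227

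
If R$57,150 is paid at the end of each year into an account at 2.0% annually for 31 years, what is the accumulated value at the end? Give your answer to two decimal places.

R$2,421,985.04

Accumulation factor s(31|0.02) = 42.379441; FV = 57150 × 42.379441 = 2,421,985.0411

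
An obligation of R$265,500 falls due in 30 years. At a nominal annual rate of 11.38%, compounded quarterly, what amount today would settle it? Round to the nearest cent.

With 4 periods per year: i = 0.02845, n = 120.
PV = 265,500 / (1 + 0.02845)^120 = 265,500 / 28.972228 = 9,163.9482

R$9,163.95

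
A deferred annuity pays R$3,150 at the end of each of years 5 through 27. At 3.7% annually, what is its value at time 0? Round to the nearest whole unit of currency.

R$41,698

PV at t=4 (ordinary 23-year annuity): 3150 × a(23|0.037) = 3150 × 15.308126 = 48,220.5975
Discount back 4 years: 48,220.5975 × (1+0.037)^(−4) = 48,220.5975 × 0.864739 = 41,698.2244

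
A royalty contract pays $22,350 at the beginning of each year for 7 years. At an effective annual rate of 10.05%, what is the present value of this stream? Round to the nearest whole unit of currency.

PV = PMT · [1 − (1+i)^(−n)] / i × (1+i) = 22350 · 5.348887 = 119,547.6144
Payments are at the start of each period, so multiply by (1+i).

$119,548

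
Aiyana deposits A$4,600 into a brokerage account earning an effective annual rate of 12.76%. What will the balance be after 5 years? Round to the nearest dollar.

A$8,386

4,600 × (1+0.1276)^5 = 4,600 × 1.822952 = 8,385.5812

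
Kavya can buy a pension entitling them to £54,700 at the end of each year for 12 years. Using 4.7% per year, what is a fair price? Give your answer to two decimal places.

£493,128.27

PV = 54700 × [1 − (1+0.047)^(−12)] / 0.047 = 54700 × 9.015142 = 493,128.2708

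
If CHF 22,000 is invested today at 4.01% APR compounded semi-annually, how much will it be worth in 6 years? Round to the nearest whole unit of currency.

With 2 periods per year: i = 0.02005, n = 12.
FV = PV·(1+i)^n = 22,000 × 1.268988 = 27,917.7364

CHF 27,918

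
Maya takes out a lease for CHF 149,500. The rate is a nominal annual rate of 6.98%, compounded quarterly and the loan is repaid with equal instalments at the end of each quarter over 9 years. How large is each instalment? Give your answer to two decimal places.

i = 0.0698/4 = 0.01745 per quarter; n = 9·4 = 36.
PMT = 149500 / ( [1 − (1+0.01745)^(−36)] / 0.01745 ) = 149500 / 26.564469 = 5,627.8181

CHF 5,627.82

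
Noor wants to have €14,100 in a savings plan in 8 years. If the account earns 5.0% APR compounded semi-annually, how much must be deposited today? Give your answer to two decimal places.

€9,498.11

i = 0.05/2 = 0.025 per half-year; n = 8·2 = 16.
PV = 14,100 / (1 + 0.025)^16 = 14,100 / 1.484506 = 9,498.1116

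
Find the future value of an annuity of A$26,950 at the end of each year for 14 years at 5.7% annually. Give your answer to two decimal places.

A$554,579.20

FV = 26950 × [(1+0.057)^14 − 1] / 0.057 = 26950 × 20.578078 = 554,579.2019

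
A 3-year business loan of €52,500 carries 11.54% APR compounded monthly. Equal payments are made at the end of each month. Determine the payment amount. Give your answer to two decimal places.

i = 0.1154/12 = 0.00961667 per month; n = 3·12 = 36.
PMT = 52500 / ( [1 − (1+0.00961667)^(−36)] / 0.00961667 ) = 52500 / 30.307592 = 1,732.2393

€1,732.24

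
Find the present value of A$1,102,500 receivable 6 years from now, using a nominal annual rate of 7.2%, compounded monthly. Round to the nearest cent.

A$716,677.86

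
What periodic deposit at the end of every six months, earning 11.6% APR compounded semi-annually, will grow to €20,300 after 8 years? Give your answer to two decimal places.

€803.83

i = 0.116/2 = 0.058 per half-year; n = 8·2 = 16.
PMT = 20300 / ( [(1+0.058)^16 − 1] / 0.058 ) = 20300 / 25.254096 = 803.8300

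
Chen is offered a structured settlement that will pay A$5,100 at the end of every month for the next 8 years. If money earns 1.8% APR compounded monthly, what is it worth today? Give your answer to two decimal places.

A$455,664.00

Periodic rate i = 0.018/12 = 0.0015; n = 8 × 12 = 96 periods.
PV = PMT · [1 − (1+i)^(−n)] / i = 5100 · 89.345883 = 455,664.0031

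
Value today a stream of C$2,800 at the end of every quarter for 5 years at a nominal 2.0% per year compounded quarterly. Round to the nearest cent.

i = 0.02/4 = 0.005 per quarter; n = 5·4 = 20.
Annuity factor a(20|0.005) = 18.987419; PV = 2800 × 18.987419 = 53,164.7736

C$53,164.77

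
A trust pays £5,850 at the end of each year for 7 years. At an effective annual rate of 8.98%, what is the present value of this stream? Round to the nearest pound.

PV = PMT · [1 − (1+i)^(−n)] / i = 5850 · 5.036332 = 29,462.5430

£29,463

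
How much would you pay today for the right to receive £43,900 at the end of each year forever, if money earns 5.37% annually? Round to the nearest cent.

£817,504.66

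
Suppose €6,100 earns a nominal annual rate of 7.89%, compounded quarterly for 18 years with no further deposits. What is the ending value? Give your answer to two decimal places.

€24,894.91

Periodic rate i = 0.0789/4 = 0.019725; n = 18 × 4 = 72 periods.
6,100 × (1+0.019725)^72 = 6,100 × 4.081134 = 24,894.9147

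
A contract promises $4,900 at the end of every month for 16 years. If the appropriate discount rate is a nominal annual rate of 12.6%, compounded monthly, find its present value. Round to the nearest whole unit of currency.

$403,856

Periodic rate i = 0.126/12 = 0.0105; n = 16 × 12 = 192 periods.
PV = PMT · [1 − (1+i)^(−n)] / i = 4900 · 82.419581 = 403,855.9493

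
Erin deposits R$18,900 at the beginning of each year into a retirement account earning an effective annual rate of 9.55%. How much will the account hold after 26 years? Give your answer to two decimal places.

FV = PMT · [(1+i)^n − 1] / i × (1+i) = 18900 · 111.422869 = 2,105,892.2292
Payments are at the start of each period, so multiply by (1+i).

R$2,105,892.23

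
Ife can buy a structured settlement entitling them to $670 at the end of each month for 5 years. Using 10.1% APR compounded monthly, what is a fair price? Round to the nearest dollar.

$31,461

Periodic rate i = 0.101/12 = 0.00841667; n = 5 × 12 = 60 periods.
PV = 670 × [1 − (1+0.00841667)^(−60)] / 0.00841667 = 670 × 46.956553 = 31,460.8903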